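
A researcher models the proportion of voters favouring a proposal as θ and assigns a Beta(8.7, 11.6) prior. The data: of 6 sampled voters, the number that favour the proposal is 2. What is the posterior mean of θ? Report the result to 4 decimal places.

The binomial likelihood is conjugate to the Beta prior: with 2 successes and 4 failures, the posterior is Beta(8.7+2, 11.6+4) = Beta(10.7, 15.6).
E[θ | data] = 10.7/(10.7+15.6) = 0.4068.

Posterior mean ≈ 0.4068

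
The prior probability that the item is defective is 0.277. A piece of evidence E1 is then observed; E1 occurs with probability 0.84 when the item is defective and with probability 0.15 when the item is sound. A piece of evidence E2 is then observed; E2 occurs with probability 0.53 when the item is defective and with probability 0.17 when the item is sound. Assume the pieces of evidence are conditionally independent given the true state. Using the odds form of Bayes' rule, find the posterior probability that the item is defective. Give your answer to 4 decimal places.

Posterior probability ≈ 0.8699

Prior odds = 0.277/(1−0.277) = 0.38313.
Likelihood ratio for E1 = 0.84/0.15 = 5.6000.
Likelihood ratio for E2 = 0.53/0.17 = 3.1176.
Posterior odds = prior odds × LR₁ × LR₂ = 6.6889.
Posterior probability = odds/(1+odds) = 6.6889/7.6889 = 0.8699.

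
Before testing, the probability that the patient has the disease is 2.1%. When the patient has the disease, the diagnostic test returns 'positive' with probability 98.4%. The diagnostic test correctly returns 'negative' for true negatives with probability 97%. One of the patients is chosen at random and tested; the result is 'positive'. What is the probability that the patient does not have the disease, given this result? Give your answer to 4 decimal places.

P(¬H | E) ≈ 0.5870

Write H for 'the patient has the disease'. Prior odds H:¬H = 0.021/0.979 = 0.021450. For the 'positive' outcome, the likelihood ratio is 0.984/0.03 = 32.800.
Posterior odds = 0.021450 × 32.800 = 0.70358, so P(H|E) = 0.70358/(1+0.70358) = 0.4130. Then P(¬H|E) = 1 − 0.4130 = 0.5870.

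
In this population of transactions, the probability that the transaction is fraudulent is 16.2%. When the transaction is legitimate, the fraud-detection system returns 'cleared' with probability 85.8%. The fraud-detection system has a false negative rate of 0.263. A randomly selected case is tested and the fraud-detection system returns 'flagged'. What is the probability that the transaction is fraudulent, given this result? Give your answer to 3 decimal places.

Let H be the event that the transaction is fraudulent. P(H) = 0.162, so P(¬H) = 0.838. With E the 'flagged' result, P(E|H) = 0.737 and P(E|¬H) = 0.142.
P(E) = 0.737·0.162 + 0.142·0.838 = 0.11939 + 0.11900 = 0.23839.
By Bayes' theorem, P(H|E) = 0.11939 / 0.23839 = 0.501.

P(H | E) ≈ 0.501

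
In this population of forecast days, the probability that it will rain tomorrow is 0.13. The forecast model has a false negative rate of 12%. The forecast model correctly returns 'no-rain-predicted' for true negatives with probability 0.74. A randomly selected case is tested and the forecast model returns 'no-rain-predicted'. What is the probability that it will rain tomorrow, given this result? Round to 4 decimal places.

P(H | E) ≈ 0.0237

Write H for 'it will rain tomorrow'. Prior odds H:¬H = 0.13/0.87 = 0.14943. For the 'no-rain-predicted' outcome, the likelihood ratio is 0.12/0.74 = 0.16216.
Posterior odds = 0.14943 × 0.16216 = 0.024231, so P(H|E) = 0.024231/(1+0.024231) = 0.0237.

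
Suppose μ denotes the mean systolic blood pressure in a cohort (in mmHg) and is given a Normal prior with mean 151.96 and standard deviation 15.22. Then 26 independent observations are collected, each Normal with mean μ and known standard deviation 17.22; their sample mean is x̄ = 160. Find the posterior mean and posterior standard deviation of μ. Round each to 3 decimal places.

Prior precision 1/τ₀² = 1/15.22² = 0.00431689; data precision n/σ² = 26/17.22² = 0.0876813.
Posterior precision = 0.00431689 + 0.0876813 = 0.0919982, giving posterior SD = 1/√0.0919982 = 3.297.
Posterior mean = (0.00431689·151.96 + 0.0876813·160) / 0.0919982 = 159.623.

Posterior mean ≈ 159.623; posterior SD ≈ 3.297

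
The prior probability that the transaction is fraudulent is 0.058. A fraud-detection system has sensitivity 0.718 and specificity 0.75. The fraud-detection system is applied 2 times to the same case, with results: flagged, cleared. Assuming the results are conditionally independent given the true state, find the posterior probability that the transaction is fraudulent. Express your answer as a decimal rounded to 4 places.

With H the event that the transaction is fraudulent, the joint likelihood of the observed sequence is P(data|H) = 0.718·0.282 = 0.20248 and P(data|¬H) = 0.25·0.75 = 0.18750.
Bayes: P(H|data) = 0.058·0.20248 / (0.058·0.20248 + 0.942·0.18750) = 0.011744/0.18837 = 0.0623.

Posterior P(H) ≈ 0.0623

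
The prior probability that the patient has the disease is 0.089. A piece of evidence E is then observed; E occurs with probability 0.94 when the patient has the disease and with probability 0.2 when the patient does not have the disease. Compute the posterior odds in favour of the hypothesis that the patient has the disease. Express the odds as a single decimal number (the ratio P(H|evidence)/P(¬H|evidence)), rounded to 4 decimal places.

Prior odds = 0.089/(1−0.089) = 0.097695. In log-odds, ln(0.097695) = -2.3259.
Add log likelihood ratio: ln(4.7000) = 1.5476.
Posterior log-odds = -0.77834, so posterior odds = exp(-0.77834) = 0.45917.

Posterior odds ≈ 0.4592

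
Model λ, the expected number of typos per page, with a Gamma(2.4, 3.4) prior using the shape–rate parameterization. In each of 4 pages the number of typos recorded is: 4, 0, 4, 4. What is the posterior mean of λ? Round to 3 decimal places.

Posterior mean ≈ 1.946

The Poisson likelihood adds the total count to the shape and the number of exposure periods to the rate. Here ∑xᵢ = 12 and n = 4, so shape 2.4→14.4 and rate 3.4→7.4.
E[λ | data] = 14.4/7.4 = 1.946.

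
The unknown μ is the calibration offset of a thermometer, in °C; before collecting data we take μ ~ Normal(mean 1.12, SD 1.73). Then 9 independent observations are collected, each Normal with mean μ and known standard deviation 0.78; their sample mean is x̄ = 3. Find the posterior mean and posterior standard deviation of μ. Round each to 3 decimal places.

With known σ, the Normal prior is conjugate. Weight on the data is w = (n/σ²)/(n/σ² + 1/τ₀²) = 14.7929/(14.7929+0.334124) = 0.97791.
Posterior mean = w·x̄ + (1−w)·μ₀ = 0.97791·3 + 0.022088·1.12 = 2.958. Posterior variance = 1/(14.7929+0.334124) = 0.0661069, so SD = 0.257.

Posterior mean ≈ 2.958; posterior SD ≈ 0.257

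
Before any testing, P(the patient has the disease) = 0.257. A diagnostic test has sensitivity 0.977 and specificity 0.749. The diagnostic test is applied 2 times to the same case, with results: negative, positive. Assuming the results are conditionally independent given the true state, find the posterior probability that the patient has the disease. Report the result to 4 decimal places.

With H the event that the patient has the disease, the joint likelihood of the observed sequence is P(data|H) = 0.023·0.977 = 0.022471 and P(data|¬H) = 0.749·0.251 = 0.18800.
Bayes: P(H|data) = 0.257·0.022471 / (0.257·0.022471 + 0.743·0.18800) = 0.0057750/0.14546 = 0.0397.

Posterior P(H) ≈ 0.0397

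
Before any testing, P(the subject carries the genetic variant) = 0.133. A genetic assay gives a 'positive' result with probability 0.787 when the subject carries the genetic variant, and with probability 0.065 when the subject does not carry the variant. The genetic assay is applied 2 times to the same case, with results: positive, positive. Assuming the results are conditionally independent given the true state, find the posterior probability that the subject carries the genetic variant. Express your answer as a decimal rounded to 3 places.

With H the event that the subject carries the genetic variant, the joint likelihood of the observed sequence is P(data|H) = 0.787·0.787 = 0.61937 and P(data|¬H) = 0.065·0.065 = 0.0042250.
Bayes: P(H|data) = 0.133·0.61937 / (0.133·0.61937 + 0.867·0.0042250) = 0.082376/0.086039 = 0.9574.

Posterior P(H) ≈ 0.957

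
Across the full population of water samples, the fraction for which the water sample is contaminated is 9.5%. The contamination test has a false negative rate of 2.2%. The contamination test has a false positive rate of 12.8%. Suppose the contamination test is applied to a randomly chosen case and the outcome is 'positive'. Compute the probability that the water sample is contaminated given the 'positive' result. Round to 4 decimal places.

P(H | E) ≈ 0.4451

Let H be the event that the water sample is contaminated. P(H) = 0.095, so P(¬H) = 0.905. With E the 'positive' result, P(E|H) = 0.978 and P(E|¬H) = 0.128.
P(E) = 0.978·0.095 + 0.128·0.905 = 0.092910 + 0.11584 = 0.20875.
By Bayes' theorem, P(H|E) = 0.092910 / 0.20875 = 0.4451.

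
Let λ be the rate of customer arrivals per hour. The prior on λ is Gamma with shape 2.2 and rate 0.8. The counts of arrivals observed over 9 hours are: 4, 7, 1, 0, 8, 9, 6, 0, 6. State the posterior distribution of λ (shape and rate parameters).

Posterior: Gamma(shape=43.2, rate=9.8)

The Poisson likelihood adds the total count to the shape and the number of exposure periods to the rate. Here ∑xᵢ = 41 and n = 9, so shape 2.2→43.2 and rate 0.8→9.8.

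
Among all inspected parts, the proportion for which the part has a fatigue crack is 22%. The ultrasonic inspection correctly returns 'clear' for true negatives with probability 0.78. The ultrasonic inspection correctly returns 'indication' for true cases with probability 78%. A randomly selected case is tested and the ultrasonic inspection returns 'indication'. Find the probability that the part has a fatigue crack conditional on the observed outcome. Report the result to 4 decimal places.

Let H be the event that the part has a fatigue crack. P(H) = 0.22, so P(¬H) = 0.78. With E the 'indication' result, P(E|H) = 0.78 and P(E|¬H) = 0.22.
P(E) = 0.78·0.22 + 0.22·0.78 = 0.17160 + 0.17160 = 0.34320.
By Bayes' theorem, P(H|E) = 0.17160 / 0.34320 = 0.5000.

P(H | E) ≈ 0.5000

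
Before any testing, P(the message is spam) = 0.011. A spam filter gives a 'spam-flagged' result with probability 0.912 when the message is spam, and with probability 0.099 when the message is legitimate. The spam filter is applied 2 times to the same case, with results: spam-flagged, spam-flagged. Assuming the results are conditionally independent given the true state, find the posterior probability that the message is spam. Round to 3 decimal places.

Posterior P(H) ≈ 0.486

With H the event that the message is spam, the joint likelihood of the observed sequence is P(data|H) = 0.912·0.912 = 0.83174 and P(data|¬H) = 0.099·0.099 = 0.0098010.
Bayes: P(H|data) = 0.011·0.83174 / (0.011·0.83174 + 0.989·0.0098010) = 0.0091492/0.018842 = 0.4856.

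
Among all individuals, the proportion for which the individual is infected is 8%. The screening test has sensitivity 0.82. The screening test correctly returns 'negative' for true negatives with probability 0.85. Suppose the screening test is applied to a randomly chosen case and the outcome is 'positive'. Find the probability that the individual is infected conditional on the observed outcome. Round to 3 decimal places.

Let H be the event that the individual is infected. P(H) = 0.08, so P(¬H) = 0.92. With E the 'positive' result, P(E|H) = 0.82 and P(E|¬H) = 0.15.
P(E) = 0.82·0.08 + 0.15·0.92 = 0.065600 + 0.13800 = 0.20360.
By Bayes' theorem, P(H|E) = 0.065600 / 0.20360 = 0.322.

P(H | E) ≈ 0.322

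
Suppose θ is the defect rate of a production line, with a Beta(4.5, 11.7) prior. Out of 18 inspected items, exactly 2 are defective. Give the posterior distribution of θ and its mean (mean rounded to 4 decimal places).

The binomial likelihood is conjugate to the Beta prior: with 2 successes and 16 failures, the posterior is Beta(4.5+2, 11.7+16) = Beta(6.5, 27.7).
Posterior mean = α/(α+β) = 6.5/34.2 = 0.1901.

Posterior: Beta(6.5, 27.7); mean ≈ 0.1901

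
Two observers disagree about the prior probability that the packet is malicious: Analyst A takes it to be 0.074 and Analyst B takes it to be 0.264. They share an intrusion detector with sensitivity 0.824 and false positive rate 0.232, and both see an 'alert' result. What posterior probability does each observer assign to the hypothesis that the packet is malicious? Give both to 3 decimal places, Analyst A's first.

Analyst A: 0.221; Analyst B: 0.560

The likelihood ratio for an 'alert' result is 0.824/0.232 = 3.5517.
Analyst A: prior odds 0.074/0.926 = 0.079914; posterior odds 0.28383; posterior probability 0.221.
Analyst B: prior odds 0.264/0.736 = 0.35870; posterior odds 1.2740; posterior probability 0.560.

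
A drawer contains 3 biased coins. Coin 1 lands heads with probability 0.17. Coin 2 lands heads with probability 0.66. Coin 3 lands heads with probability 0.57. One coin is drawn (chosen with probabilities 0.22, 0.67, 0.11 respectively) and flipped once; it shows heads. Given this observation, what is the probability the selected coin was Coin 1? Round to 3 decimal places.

Posterior probability ≈ 0.069

Tabulate prior·likelihood by source: [1] prior 0.22, lik 0.17, product 0.03740; [2] prior 0.67, lik 0.66, product 0.4422; [3] prior 0.11, lik 0.57, product 0.06270.
Normalizing constant = 0.54230; the posterior for Coin 1 is its product over the sum, 0.03740/0.54230 = 0.069.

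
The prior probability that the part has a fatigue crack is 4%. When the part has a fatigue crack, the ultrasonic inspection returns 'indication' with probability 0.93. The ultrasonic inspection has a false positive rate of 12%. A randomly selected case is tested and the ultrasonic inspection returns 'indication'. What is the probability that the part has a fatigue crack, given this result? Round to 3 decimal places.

P(H | E) ≈ 0.244

Write H for 'the part has a fatigue crack'. Prior odds H:¬H = 0.04/0.96 = 0.041667. For the 'indication' outcome, the likelihood ratio is 0.93/0.12 = 7.7500.
Posterior odds = 0.041667 × 7.7500 = 0.32292, so P(H|E) = 0.32292/(1+0.32292) = 0.244.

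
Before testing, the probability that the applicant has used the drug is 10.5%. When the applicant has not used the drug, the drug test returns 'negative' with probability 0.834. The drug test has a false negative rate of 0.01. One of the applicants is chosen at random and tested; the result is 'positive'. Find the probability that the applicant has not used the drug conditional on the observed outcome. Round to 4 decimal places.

Let H be the event that the applicant has used the drug. P(H) = 0.105, so P(¬H) = 0.895. With E the 'positive' result, P(E|H) = 0.99 and P(E|¬H) = 0.166.
P(E) = 0.99·0.105 + 0.166·0.895 = 0.10395 + 0.14857 = 0.25252.
By Bayes' theorem, P(H|E) = 0.10395 / 0.25252 = 0.4117. Hence P(¬H|E) = 1 − 0.4117 = 0.5883.

P(¬H | E) ≈ 0.5883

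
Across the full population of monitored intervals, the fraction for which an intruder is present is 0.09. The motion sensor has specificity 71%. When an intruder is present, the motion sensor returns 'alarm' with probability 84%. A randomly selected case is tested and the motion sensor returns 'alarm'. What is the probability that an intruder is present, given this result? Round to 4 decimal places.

Let H be the event that an intruder is present. P(H) = 0.09, so P(¬H) = 0.91. With E the 'alarm' result, P(E|H) = 0.84 and P(E|¬H) = 0.29.
P(E) = 0.84·0.09 + 0.29·0.91 = 0.075600 + 0.26390 = 0.33950.
By Bayes' theorem, P(H|E) = 0.075600 / 0.33950 = 0.2227.

P(H | E) ≈ 0.2227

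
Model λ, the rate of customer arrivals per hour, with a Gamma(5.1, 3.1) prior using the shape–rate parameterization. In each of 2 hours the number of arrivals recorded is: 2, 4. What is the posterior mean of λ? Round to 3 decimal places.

Posterior mean ≈ 2.176

The Poisson likelihood adds the total count to the shape and the number of exposure periods to the rate. Here ∑xᵢ = 6 and n = 2, so shape 5.1→11.1 and rate 3.1→5.1.
E[λ | data] = 11.1/5.1 = 2.176.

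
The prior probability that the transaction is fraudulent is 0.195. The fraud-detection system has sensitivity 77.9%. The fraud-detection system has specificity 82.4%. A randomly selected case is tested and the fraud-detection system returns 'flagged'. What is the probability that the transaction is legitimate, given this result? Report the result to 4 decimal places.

P(¬H | E) ≈ 0.4826

Let H be the event that the transaction is fraudulent. P(H) = 0.195, so P(¬H) = 0.805. With E the 'flagged' result, P(E|H) = 0.779 and P(E|¬H) = 0.176.
P(E) = 0.779·0.195 + 0.176·0.805 = 0.15191 + 0.14168 = 0.29358.
By Bayes' theorem, P(H|E) = 0.15191 / 0.29358 = 0.5174. Hence P(¬H|E) = 1 − 0.5174 = 0.4826.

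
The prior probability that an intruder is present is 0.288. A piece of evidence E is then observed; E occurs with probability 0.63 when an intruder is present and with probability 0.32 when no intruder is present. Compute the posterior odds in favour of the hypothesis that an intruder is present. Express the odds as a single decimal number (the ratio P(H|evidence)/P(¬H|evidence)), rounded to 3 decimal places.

Posterior odds ≈ 0.796

Prior odds = 0.288/(1−0.288) = 0.40449. In log-odds, ln(0.40449) = -0.90512.
Add log likelihood ratio: ln(1.9688) = 0.67740.
Posterior log-odds = -0.22772, so posterior odds = exp(-0.22772) = 0.79635.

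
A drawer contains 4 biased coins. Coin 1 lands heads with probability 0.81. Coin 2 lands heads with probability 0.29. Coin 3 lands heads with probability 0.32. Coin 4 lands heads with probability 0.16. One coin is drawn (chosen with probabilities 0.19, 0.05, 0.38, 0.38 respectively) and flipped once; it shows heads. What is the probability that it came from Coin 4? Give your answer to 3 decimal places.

Posterior probability ≈ 0.173

Tabulate prior·likelihood by source: [1] prior 0.19, lik 0.81, product 0.1539; [2] prior 0.05, lik 0.29, product 0.01450; [3] prior 0.38, lik 0.32, product 0.1216; [4] prior 0.38, lik 0.16, product 0.06080.
Normalizing constant = 0.35080; the posterior for Coin 4 is its product over the sum, 0.06080/0.35080 = 0.173.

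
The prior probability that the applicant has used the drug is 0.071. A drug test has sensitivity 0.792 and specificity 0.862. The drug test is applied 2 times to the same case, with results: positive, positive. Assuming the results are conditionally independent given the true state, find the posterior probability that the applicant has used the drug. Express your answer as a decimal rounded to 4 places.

Posterior P(H) ≈ 0.7157

Let H be the event that the applicant has used the drug; start with P(H) = 0.071. P('positive'|H) = 0.792, P('positive'|¬H) = 0.138.
Update on result 1 ('positive'): P(H) ← 0.792·0.0710 / (0.792·0.0710 + 0.138·0.9290) = 0.056232/0.18443 = 0.3049.
Update on result 2 ('positive'): P(H) ← 0.792·0.3049 / (0.792·0.3049 + 0.138·0.6951) = 0.24147/0.33740 = 0.7157.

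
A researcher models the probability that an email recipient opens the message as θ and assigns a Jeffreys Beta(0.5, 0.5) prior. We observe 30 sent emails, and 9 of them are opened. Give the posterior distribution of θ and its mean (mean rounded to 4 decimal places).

Observing 9 successes and 21 failures updates Beta(0.5, 0.5) by adding the success and failure counts to the two shape parameters: α = 0.5+9 = 9.5, β = 0.5+21 = 21.5.
E[θ | data] = 9.5/(9.5+21.5) = 0.3065.

Posterior: Beta(9.5, 21.5); mean ≈ 0.3065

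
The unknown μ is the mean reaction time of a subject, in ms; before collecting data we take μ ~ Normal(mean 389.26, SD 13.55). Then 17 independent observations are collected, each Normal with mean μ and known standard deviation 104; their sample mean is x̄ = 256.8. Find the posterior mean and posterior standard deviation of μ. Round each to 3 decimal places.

Prior precision 1/τ₀² = 1/13.55² = 0.00544655; data precision n/σ² = 17/104² = 0.00157175.
Posterior precision = 0.00544655 + 0.00157175 = 0.00701829, giving posterior SD = 1/√0.00701829 = 11.937.
Posterior mean = (0.00544655·389.26 + 0.00157175·256.8) / 0.00701829 = 359.596.

Posterior mean ≈ 359.596; posterior SD ≈ 11.937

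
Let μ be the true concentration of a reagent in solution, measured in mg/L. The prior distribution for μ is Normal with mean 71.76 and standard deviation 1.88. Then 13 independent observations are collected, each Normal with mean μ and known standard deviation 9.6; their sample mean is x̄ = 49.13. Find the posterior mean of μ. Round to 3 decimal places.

Posterior mean ≈ 64.231

Prior precision 1/τ₀² = 1/1.88² = 0.282933; data precision n/σ² = 13/9.6² = 0.141059.
Posterior precision = 0.282933 + 0.141059 = 0.423992.
Posterior mean = (0.282933·71.76 + 0.141059·49.13) / 0.423992 = 64.231.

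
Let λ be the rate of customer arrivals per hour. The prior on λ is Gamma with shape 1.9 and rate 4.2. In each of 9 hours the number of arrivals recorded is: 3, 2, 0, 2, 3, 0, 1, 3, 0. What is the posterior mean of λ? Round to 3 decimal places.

Total count ∑xᵢ = 14 over n = 9 hours.
Gamma is conjugate to the Poisson likelihood: posterior is Gamma(shape = 1.9+14 = 15.9, rate = 4.2+9 = 13.2).
Posterior mean = shape/rate = 15.9/13.2 = 1.205.

Posterior mean ≈ 1.205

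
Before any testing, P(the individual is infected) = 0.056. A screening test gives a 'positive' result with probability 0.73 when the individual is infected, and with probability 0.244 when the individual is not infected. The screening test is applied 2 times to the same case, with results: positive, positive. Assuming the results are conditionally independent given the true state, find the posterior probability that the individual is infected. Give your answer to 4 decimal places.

Posterior P(H) ≈ 0.3468

Let H be the event that the individual is infected; start with P(H) = 0.056. P('positive'|H) = 0.73, P('positive'|¬H) = 0.244.
Update on result 1 ('positive'): P(H) ← 0.73·0.0560 / (0.73·0.0560 + 0.244·0.9440) = 0.040880/0.27122 = 0.1507.
Update on result 2 ('positive'): P(H) ← 0.73·0.1507 / (0.73·0.1507 + 0.244·0.8493) = 0.11003/0.31725 = 0.3468.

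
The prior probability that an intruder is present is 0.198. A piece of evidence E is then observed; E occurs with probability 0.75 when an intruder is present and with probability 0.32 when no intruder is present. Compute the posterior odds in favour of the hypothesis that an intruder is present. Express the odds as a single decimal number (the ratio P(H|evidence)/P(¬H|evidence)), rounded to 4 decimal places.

Prior odds = 0.198/(1−0.198) = 0.24688.
Likelihood ratio for E = 0.75/0.32 = 2.3438.
Posterior odds = prior odds × LR = 0.57863.

Posterior odds ≈ 0.5786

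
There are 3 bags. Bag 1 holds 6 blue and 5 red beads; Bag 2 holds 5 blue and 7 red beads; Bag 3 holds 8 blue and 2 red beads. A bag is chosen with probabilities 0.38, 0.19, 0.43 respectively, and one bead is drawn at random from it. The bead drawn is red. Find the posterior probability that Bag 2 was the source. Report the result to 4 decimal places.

P(red|Bag 1) = 0.4545; P(red|Bag 2) = 0.5833; P(red|Bag 3) = 0.2.
Prior × likelihood for each source: 0.38·0.4545=0.1727, 0.19·0.5833=0.1108, 0.43·0.2=0.08600. Summing gives P(red) = 0.36956.
P(Bag 2 | red) = 0.1108 / 0.36956 = 0.2999.

Posterior probability ≈ 0.2999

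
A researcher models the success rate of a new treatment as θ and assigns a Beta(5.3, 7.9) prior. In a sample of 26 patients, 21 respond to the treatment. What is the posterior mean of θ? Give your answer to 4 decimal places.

Posterior mean ≈ 0.6709

The binomial likelihood is conjugate to the Beta prior: with 21 successes and 5 failures, the posterior is Beta(5.3+21, 7.9+5) = Beta(26.3, 12.9).
Posterior mean = α/(α+β) = 26.3/39.2 = 0.6709.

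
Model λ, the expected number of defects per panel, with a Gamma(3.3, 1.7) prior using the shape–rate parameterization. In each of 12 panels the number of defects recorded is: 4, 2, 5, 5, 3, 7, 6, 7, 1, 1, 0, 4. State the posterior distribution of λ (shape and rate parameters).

Total count ∑xᵢ = 45 over n = 12 panels.
Gamma is conjugate to the Poisson likelihood: posterior is Gamma(shape = 3.3+45 = 48.3, rate = 1.7+12 = 13.7).

Posterior: Gamma(shape=48.3, rate=13.7)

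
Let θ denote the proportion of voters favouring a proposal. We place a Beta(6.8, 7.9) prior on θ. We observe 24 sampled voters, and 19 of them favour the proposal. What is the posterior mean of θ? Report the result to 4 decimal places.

Posterior mean ≈ 0.6667

Observing 19 successes and 5 failures updates Beta(6.8, 7.9) by adding the success and failure counts to the two shape parameters: α = 6.8+19 = 25.8, β = 7.9+5 = 12.9.
E[θ | data] = 25.8/(25.8+12.9) = 0.6667.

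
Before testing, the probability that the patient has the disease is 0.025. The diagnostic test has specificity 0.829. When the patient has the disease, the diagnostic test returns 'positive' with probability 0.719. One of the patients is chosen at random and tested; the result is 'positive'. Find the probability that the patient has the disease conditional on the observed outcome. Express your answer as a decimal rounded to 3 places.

P(H | E) ≈ 0.097

Write H for 'the patient has the disease'. Prior odds H:¬H = 0.025/0.975 = 0.025641. For the 'positive' outcome, the likelihood ratio is 0.719/0.171 = 4.2047.
Posterior odds = 0.025641 × 4.2047 = 0.10781, so P(H|E) = 0.10781/(1+0.10781) = 0.097.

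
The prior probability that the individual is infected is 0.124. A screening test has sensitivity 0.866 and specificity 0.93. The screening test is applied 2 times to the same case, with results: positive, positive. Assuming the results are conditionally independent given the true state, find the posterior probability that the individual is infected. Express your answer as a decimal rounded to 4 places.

Posterior P(H) ≈ 0.9559

With H the event that the individual is infected, the joint likelihood of the observed sequence is P(data|H) = 0.866·0.866 = 0.74996 and P(data|¬H) = 0.07·0.07 = 0.0049000.
Bayes: P(H|data) = 0.124·0.74996 / (0.124·0.74996 + 0.876·0.0049000) = 0.092995/0.097287 = 0.9559.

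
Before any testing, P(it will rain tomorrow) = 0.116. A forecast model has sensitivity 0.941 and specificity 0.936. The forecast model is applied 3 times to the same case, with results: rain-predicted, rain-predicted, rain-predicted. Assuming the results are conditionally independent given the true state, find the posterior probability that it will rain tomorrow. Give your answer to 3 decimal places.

Posterior P(H) ≈ 0.998

Let H be the event that it will rain tomorrow; start with P(H) = 0.116. P('rain-predicted'|H) = 0.941, P('rain-predicted'|¬H) = 0.064.
Update on result 1 ('rain-predicted'): P(H) ← 0.941·0.1160 / (0.941·0.1160 + 0.064·0.8840) = 0.10916/0.16573 = 0.6586.
Update on result 2 ('rain-predicted'): P(H) ← 0.941·0.6586 / (0.941·0.6586 + 0.064·0.3414) = 0.61977/0.64162 = 0.9659.
Update on result 3 ('rain-predicted'): P(H) ← 0.941·0.9659 / (0.941·0.9659 + 0.064·0.0341) = 0.90896/0.91114 = 0.9976.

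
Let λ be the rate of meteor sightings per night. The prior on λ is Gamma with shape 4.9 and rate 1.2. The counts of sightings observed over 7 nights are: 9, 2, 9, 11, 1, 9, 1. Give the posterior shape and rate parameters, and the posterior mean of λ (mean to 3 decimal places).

The Poisson likelihood adds the total count to the shape and the number of exposure periods to the rate. Here ∑xᵢ = 42 and n = 7, so shape 4.9→46.9 and rate 1.2→8.2.
Posterior mean = shape/rate = 46.9/8.2 = 5.720.

Posterior: Gamma(shape=46.9, rate=8.2); mean ≈ 5.720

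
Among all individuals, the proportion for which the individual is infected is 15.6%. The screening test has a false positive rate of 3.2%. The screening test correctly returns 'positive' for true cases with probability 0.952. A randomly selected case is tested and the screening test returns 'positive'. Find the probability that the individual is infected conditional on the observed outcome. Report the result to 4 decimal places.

P(H | E) ≈ 0.8461

Let H be the event that the individual is infected. P(H) = 0.156, so P(¬H) = 0.844. With E the 'positive' result, P(E|H) = 0.952 and P(E|¬H) = 0.032.
P(E) = 0.952·0.156 + 0.032·0.844 = 0.14851 + 0.027008 = 0.17552.
By Bayes' theorem, P(H|E) = 0.14851 / 0.17552 = 0.8461.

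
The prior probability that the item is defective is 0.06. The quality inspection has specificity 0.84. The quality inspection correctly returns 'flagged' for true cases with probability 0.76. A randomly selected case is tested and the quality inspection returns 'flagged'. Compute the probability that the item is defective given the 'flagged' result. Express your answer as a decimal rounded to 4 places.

P(H | E) ≈ 0.2327

Let H be the event that the item is defective. P(H) = 0.06, so P(¬H) = 0.94. With E the 'flagged' result, P(E|H) = 0.76 and P(E|¬H) = 0.16.
P(E) = 0.76·0.06 + 0.16·0.94 = 0.045600 + 0.15040 = 0.19600.
By Bayes' theorem, P(H|E) = 0.045600 / 0.19600 = 0.2327.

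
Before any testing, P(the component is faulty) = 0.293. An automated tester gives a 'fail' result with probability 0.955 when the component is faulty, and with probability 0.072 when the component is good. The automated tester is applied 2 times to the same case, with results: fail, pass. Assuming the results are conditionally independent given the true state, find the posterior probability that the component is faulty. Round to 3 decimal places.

Posterior P(H) ≈ 0.210

Let H be the event that the component is faulty; start with P(H) = 0.293. P('fail'|H) = 0.955, P('fail'|¬H) = 0.072.
Update on result 1 ('fail'): P(H) ← 0.955·0.2930 / (0.955·0.2930 + 0.072·0.7070) = 0.27981/0.33072 = 0.8461.
Update on result 2 ('pass'): P(H) ← 0.045·0.8461 / (0.045·0.8461 + 0.928·0.1539) = 0.038074/0.18091 = 0.2105.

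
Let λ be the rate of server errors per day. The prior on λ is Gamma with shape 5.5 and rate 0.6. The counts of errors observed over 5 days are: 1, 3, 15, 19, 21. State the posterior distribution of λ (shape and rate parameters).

The Poisson likelihood adds the total count to the shape and the number of exposure periods to the rate. Here ∑xᵢ = 59 and n = 5, so shape 5.5→64.5 and rate 0.6→5.6.

Posterior: Gamma(shape=64.5, rate=5.6)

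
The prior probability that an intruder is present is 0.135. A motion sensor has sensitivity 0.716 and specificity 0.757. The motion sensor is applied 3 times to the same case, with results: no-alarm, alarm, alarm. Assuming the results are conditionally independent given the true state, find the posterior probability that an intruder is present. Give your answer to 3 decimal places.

Posterior P(H) ≈ 0.337

With H the event that an intruder is present, the joint likelihood of the observed sequence is P(data|H) = 0.284·0.716·0.716 = 0.14559 and P(data|¬H) = 0.757·0.243·0.243 = 0.044700.
Bayes: P(H|data) = 0.135·0.14559 / (0.135·0.14559 + 0.865·0.044700) = 0.019655/0.058321 = 0.3370.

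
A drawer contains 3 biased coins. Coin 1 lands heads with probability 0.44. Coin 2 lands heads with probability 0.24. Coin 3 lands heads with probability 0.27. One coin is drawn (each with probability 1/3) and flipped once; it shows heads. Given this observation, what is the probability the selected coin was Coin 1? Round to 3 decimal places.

Tabulate prior·likelihood by source: [1] prior 0.333333, lik 0.44, product 0.1467; [2] prior 0.333333, lik 0.24, product 0.08000; [3] prior 0.333333, lik 0.27, product 0.09000.
Normalizing constant = 0.31667; the posterior for Coin 1 is its product over the sum, 0.1467/0.31667 = 0.463.

Posterior probability ≈ 0.463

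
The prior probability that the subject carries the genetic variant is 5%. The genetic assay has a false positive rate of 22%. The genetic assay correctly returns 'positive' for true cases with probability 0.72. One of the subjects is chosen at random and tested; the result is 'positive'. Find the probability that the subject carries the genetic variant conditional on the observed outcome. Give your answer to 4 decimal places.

P(H | E) ≈ 0.1469

Write H for 'the subject carries the genetic variant'. Prior odds H:¬H = 0.05/0.95 = 0.052632. For the 'positive' outcome, the likelihood ratio is 0.72/0.22 = 3.2727.
Posterior odds = 0.052632 × 3.2727 = 0.17225, so P(H|E) = 0.17225/(1+0.17225) = 0.1469.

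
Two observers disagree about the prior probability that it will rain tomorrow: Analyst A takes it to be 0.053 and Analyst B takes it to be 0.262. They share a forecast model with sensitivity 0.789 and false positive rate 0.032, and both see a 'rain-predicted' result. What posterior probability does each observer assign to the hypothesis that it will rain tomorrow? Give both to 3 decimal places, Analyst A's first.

Analyst A: 0.580; Analyst B: 0.897

The likelihood ratio for a 'rain-predicted' result is 0.789/0.032 = 24.656.
Analyst A: prior odds 0.053/0.947 = 0.055966; posterior odds 1.3799; posterior probability 0.580.
Analyst B: prior odds 0.262/0.738 = 0.35501; posterior odds 8.7533; posterior probability 0.897.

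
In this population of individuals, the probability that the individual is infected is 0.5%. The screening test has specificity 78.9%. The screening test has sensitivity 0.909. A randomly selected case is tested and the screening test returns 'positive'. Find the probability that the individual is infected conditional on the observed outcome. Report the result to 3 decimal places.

P(H | E) ≈ 0.021

Let H be the event that the individual is infected. P(H) = 0.005, so P(¬H) = 0.995. With E the 'positive' result, P(E|H) = 0.909 and P(E|¬H) = 0.211.
P(E) = 0.909·0.005 + 0.211·0.995 = 0.0045450 + 0.20994 = 0.21449.
By Bayes' theorem, P(H|E) = 0.0045450 / 0.21449 = 0.021.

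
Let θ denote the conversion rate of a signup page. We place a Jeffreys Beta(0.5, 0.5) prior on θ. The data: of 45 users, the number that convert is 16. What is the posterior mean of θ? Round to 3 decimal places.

Posterior mean ≈ 0.359

The binomial likelihood is conjugate to the Beta prior: with 16 successes and 29 failures, the posterior is Beta(0.5+16, 0.5+29) = Beta(16.5, 29.5).
Posterior mean = α/(α+β) = 16.5/46 = 0.359.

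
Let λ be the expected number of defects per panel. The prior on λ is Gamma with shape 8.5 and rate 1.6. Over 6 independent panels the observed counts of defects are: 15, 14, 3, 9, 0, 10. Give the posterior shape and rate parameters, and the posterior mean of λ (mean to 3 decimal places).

Posterior: Gamma(shape=59.5, rate=7.6); mean ≈ 7.829

Total count ∑xᵢ = 51 over n = 6 panels.
Gamma is conjugate to the Poisson likelihood: posterior is Gamma(shape = 8.5+51 = 59.5, rate = 1.6+6 = 7.6).
Posterior mean = shape/rate = 59.5/7.6 = 7.829.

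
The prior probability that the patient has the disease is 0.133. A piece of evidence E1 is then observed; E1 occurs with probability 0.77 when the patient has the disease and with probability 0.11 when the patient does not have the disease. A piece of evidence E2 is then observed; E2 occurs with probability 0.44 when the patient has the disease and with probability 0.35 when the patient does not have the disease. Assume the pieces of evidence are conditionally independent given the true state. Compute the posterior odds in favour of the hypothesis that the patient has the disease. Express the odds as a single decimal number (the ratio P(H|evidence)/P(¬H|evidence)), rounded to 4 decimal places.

Prior odds = 0.133/(1−0.133) = 0.15340. In log-odds, ln(0.15340) = -1.8747.
Add log likelihood ratios: ln(7.0000) + ln(1.2571) = 2.1748.
Posterior log-odds = 0.30006, so posterior odds = exp(0.30006) = 1.3499.

Posterior odds ≈ 1.3499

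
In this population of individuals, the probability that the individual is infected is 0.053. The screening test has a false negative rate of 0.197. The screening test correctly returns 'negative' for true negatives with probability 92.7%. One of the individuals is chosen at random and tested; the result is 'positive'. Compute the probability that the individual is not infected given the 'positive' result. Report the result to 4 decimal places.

Let H be the event that the individual is infected. P(H) = 0.053, so P(¬H) = 0.947. With E the 'positive' result, P(E|H) = 0.803 and P(E|¬H) = 0.073.
P(E) = 0.803·0.053 + 0.073·0.947 = 0.042559 + 0.069131 = 0.11169.
By Bayes' theorem, P(H|E) = 0.042559 / 0.11169 = 0.3810. Hence P(¬H|E) = 1 − 0.3810 = 0.6190.

P(¬H | E) ≈ 0.6190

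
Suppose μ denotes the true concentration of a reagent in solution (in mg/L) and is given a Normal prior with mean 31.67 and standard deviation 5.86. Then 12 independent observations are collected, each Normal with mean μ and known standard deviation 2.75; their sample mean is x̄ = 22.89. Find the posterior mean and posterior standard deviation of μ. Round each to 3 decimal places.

Prior precision 1/τ₀² = 1/5.86² = 0.0291209; data precision n/σ² = 12/2.75² = 1.58678.
Posterior precision = 0.0291209 + 1.58678 = 1.61590, giving posterior SD = 1/√1.61590 = 0.787.
Posterior mean = (0.0291209·31.67 + 1.58678·22.89) / 1.61590 = 23.048.

Posterior mean ≈ 23.048; posterior SD ≈ 0.787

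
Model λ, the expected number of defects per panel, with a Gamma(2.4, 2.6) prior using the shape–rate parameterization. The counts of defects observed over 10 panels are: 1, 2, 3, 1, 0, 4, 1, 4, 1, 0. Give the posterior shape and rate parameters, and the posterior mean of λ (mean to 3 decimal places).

The Poisson likelihood adds the total count to the shape and the number of exposure periods to the rate. Here ∑xᵢ = 17 and n = 10, so shape 2.4→19.4 and rate 2.6→12.6.
E[λ | data] = 19.4/12.6 = 1.540.

Posterior: Gamma(shape=19.4, rate=12.6); mean ≈ 1.540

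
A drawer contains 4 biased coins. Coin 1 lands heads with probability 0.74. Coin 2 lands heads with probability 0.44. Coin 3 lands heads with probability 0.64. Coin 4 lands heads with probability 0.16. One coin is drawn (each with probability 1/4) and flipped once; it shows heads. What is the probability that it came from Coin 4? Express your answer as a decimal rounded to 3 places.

P(heads|C1) = 0.74; P(heads|C2) = 0.44; P(heads|C3) = 0.64; P(heads|C4) = 0.16.
Prior × likelihood for each source: 0.25·0.74=0.1850, 0.25·0.44=0.1100, 0.25·0.64=0.1600, 0.25·0.16=0.04000. Summing gives P(heads) = 0.49500.
P(Coin 4 | heads) = 0.04000 / 0.49500 = 0.081.

Posterior probability ≈ 0.081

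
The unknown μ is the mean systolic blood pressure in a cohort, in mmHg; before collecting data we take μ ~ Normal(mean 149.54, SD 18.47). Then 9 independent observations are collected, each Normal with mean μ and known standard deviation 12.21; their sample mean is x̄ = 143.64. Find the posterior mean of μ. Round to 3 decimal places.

Posterior mean ≈ 143.913

With known σ, the Normal prior is conjugate. Weight on the data is w = (n/σ²)/(n/σ² + 1/τ₀²) = 0.0603686/(0.0603686+0.00293134) = 0.95369.
Posterior mean = w·x̄ + (1−w)·μ₀ = 0.95369·143.64 + 0.046309·149.54 = 143.913.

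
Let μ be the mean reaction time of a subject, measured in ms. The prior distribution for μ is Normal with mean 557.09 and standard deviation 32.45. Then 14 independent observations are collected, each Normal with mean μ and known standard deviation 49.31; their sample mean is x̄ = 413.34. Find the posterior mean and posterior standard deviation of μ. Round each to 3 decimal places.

Posterior mean ≈ 433.693; posterior SD ≈ 12.210

Prior precision 1/τ₀² = 1/32.45² = 0.00094967; data precision n/σ² = 14/49.31² = 0.00575782.
Posterior precision = 0.00094967 + 0.00575782 = 0.00670748, giving posterior SD = 1/√0.00670748 = 12.210.
Posterior mean = (0.00094967·557.09 + 0.00575782·413.34) / 0.00670748 = 433.693.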